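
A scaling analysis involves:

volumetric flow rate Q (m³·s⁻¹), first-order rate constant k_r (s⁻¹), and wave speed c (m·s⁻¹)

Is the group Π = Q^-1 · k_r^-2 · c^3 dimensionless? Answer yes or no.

Sum the exponent of each base dimension across the product:
  M: −[Q]_M − 2·[k_r]_M + 3·[c]_M = −(0) − 2·(0) + 3·(0) = 0
  L: −[Q]_L − 2·[k_r]_L + 3·[c]_L = −(3) − 2·(0) + 3·(1) = 0
  T: −[Q]_T − 2·[k_r]_T + 3·[c]_T = −(-1) − 2·(-1) + 3·(-1) = 0
All base exponents vanish — dimensionless.

yes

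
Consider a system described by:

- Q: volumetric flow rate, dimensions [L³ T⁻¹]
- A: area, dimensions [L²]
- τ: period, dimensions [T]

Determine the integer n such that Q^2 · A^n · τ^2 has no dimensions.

Balance the L exponent: (2)·n from A, plus 2·(3) + 2·(0) = 6 from the rest, must sum to zero.
2n + 6 = 0, so n = -3.

-3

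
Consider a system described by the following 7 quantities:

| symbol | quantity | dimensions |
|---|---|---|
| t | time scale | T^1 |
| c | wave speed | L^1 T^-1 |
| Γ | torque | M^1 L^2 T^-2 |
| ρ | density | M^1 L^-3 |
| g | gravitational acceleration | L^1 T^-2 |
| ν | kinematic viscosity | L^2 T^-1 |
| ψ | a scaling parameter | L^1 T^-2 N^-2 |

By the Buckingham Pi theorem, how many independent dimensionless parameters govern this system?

There are 7 variables and 4 base dimensions (M, L, T, N).
The dimension matrix has rank 4.
Independent dimensionless groups: 7 − 4 = 3.

3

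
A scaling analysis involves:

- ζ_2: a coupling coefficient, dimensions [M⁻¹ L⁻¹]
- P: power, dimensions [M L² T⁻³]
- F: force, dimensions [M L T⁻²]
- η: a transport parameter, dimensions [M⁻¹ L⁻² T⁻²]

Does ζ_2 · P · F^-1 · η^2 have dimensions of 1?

no

Sum the exponent of each base dimension across the product:
  M: [ζ_2]_M + [P]_M − [F]_M + 2·[η]_M = (-1) + (1) − (1) + 2·(-1) = -3
  L: [ζ_2]_L + [P]_L − [F]_L + 2·[η]_L = (-1) + (2) − (1) + 2·(-2) = -4
  T: [ζ_2]_T + [P]_T − [F]_T + 2·[η]_T = (0) + (-3) − (-2) + 2·(-2) = -5
Net dimensions [M⁻³ L⁻⁴ T⁻⁵] ≠ [1] — not dimensionless.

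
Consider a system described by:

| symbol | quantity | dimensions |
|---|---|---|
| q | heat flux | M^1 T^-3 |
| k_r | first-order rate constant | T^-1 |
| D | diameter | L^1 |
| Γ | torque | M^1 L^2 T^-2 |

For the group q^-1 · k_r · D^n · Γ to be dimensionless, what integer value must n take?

Balance the L exponent: (1)·n from D, plus −(0) + (0) + (2) = 2 from the rest, must sum to zero.
n + 2 = 0, so n = -2.

-2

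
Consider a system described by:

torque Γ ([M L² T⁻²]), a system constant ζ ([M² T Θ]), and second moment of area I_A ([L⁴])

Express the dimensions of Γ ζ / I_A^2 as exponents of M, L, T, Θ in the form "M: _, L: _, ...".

M: 3, L: -6, T: -1, Θ: 1

Collect each base-dimension exponent across the product:
  M: (1) + (2) − 2·(0) = 3
  L: (2) + (0) − 2·(4) = -6
  T: (-2) + (1) − 2·(0) = -1
  Θ: (0) + (1) − 2·(0) = 1
So the dimensions are [M³ L⁻⁶ T⁻¹ Θ].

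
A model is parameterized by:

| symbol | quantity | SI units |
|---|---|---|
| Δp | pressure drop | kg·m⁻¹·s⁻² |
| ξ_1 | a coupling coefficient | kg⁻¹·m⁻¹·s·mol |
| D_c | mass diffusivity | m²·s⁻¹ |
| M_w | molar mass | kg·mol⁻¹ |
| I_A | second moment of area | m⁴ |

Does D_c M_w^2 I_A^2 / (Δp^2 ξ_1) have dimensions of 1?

no

Sum the exponent of each base dimension across the product:
  M: −2·[Δp]_M − [ξ_1]_M + [D_c]_M + 2·[M_w]_M + 2·[I_A]_M = −2·(1) − (-1) + (0) + 2·(1) + 2·(0) = 1
  L: −2·[Δp]_L − [ξ_1]_L + [D_c]_L + 2·[M_w]_L + 2·[I_A]_L = −2·(-1) − (-1) + (2) + 2·(0) + 2·(4) = 13
  T: −2·[Δp]_T − [ξ_1]_T + [D_c]_T + 2·[M_w]_T + 2·[I_A]_T = −2·(-2) − (1) + (-1) + 2·(0) + 2·(0) = 2
  N: −2·[Δp]_N − [ξ_1]_N + [D_c]_N + 2·[M_w]_N + 2·[I_A]_N = −2·(0) − (1) + (0) + 2·(-1) + 2·(0) = -3
Net dimensions [M L¹³ T² N⁻³] ≠ [1] — not dimensionless.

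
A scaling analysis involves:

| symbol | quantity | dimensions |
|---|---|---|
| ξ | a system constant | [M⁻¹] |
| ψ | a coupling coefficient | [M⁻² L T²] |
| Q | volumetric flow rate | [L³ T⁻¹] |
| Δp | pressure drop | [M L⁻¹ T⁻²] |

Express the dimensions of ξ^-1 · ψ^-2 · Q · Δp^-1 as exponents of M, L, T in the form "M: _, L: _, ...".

Collect each base-dimension exponent across the product:
  M: −(-1) − 2·(-2) + (0) − (1) = 4
  L: −(0) − 2·(1) + (3) − (-1) = 2
  T: −(0) − 2·(2) + (-1) − (-2) = -3
So the dimensions are [M⁴ L² T⁻³].

M: 4, L: 2, T: -3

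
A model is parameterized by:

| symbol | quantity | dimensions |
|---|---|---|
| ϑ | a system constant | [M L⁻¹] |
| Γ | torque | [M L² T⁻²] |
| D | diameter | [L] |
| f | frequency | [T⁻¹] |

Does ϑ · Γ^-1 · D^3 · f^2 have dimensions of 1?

Sum the exponent of each base dimension across the product:
  M: [ϑ]_M − [Γ]_M + 3·[D]_M + 2·[f]_M = (1) − (1) + 3·(0) + 2·(0) = 0
  L: [ϑ]_L − [Γ]_L + 3·[D]_L + 2·[f]_L = (-1) − (2) + 3·(1) + 2·(0) = 0
  T: [ϑ]_T − [Γ]_T + 3·[D]_T + 2·[f]_T = (0) − (-2) + 3·(0) + 2·(-1) = 0
All base exponents vanish — dimensionless.

yes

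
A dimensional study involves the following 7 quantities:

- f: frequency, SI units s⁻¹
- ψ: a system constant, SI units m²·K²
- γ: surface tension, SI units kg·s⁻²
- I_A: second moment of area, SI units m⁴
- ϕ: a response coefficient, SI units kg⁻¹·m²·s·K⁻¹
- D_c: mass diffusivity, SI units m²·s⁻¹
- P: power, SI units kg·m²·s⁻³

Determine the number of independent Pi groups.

There are 7 variables and 4 base dimensions (M, L, T, Θ).
The dimension matrix has rank 4.
Independent dimensionless groups: 7 − 4 = 3.

3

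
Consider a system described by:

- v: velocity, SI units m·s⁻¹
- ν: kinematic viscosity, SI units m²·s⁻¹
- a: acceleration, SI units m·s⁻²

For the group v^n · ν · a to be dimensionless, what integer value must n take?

-3

Balance the L exponent: (1)·n from v, plus (2) + (1) = 3 from the rest, must sum to zero.
n + 3 = 0, so n = -3.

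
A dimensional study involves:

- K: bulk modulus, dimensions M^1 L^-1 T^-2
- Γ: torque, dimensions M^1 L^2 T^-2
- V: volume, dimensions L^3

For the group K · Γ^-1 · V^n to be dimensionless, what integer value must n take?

1

Balance the L exponent: (3)·n from V, plus (-1) − (2) = -3 from the rest, must sum to zero.
3n − 3 = 0, so n = 1.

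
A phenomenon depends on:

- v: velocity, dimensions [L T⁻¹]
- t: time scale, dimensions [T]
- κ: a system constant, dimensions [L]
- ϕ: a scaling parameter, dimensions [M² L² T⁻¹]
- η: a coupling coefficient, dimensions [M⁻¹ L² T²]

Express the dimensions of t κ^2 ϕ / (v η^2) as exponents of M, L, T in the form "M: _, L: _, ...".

Collect each base-dimension exponent across the product:
  M: −(0) + (0) + 2·(0) + (2) − 2·(-1) = 4
  L: −(1) + (0) + 2·(1) + (2) − 2·(2) = -1
  T: −(-1) + (1) + 2·(0) + (-1) − 2·(2) = -3
So the dimensions are [M⁴ L⁻¹ T⁻³].

M: 4, L: -1, T: -3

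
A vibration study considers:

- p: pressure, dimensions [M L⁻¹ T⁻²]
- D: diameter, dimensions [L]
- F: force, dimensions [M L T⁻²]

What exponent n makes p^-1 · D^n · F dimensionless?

Balance the L exponent: (1)·n from D, plus −(-1) + (1) = 2 from the rest, must sum to zero.
n + 2 = 0, so n = -2.

-2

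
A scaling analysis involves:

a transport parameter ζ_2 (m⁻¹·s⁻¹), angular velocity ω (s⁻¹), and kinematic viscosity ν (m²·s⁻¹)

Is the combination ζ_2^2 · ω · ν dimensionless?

no

Sum the exponent of each base dimension across the product:
  L: 2·[ζ_2]_L + [ω]_L + [ν]_L = 2·(-1) + (0) + (2) = 0
  T: 2·[ζ_2]_T + [ω]_T + [ν]_T = 2·(-1) + (-1) + (-1) = -4
Net dimensions [T⁻⁴] ≠ [1] — not dimensionless.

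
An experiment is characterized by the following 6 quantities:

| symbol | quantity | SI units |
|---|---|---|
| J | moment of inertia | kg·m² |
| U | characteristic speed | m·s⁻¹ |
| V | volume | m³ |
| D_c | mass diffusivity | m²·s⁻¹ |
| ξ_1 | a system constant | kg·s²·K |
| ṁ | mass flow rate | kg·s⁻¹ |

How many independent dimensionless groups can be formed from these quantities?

There are 6 variables and 4 base dimensions (M, L, T, Θ).
The dimension matrix has rank 4.
Independent dimensionless groups: 6 − 4 = 2.

2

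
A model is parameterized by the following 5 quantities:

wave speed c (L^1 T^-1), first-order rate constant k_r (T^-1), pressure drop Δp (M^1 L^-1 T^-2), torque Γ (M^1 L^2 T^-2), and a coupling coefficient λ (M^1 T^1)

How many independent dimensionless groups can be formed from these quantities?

2

There are 5 variables and 3 base dimensions (M, L, T).
The dimension matrix has rank 3.
Independent dimensionless groups: 5 − 3 = 2.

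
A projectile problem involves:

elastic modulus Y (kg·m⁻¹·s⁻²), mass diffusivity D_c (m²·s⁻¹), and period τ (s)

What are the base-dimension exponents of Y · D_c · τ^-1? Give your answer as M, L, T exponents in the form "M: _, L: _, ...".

M: 1, L: 1, T: -4

Collect each base-dimension exponent across the product:
  M: (1) + (0) − (0) = 1
  L: (-1) + (2) − (0) = 1
  T: (-2) + (-1) − (1) = -4
So the dimensions are [M L T⁻⁴].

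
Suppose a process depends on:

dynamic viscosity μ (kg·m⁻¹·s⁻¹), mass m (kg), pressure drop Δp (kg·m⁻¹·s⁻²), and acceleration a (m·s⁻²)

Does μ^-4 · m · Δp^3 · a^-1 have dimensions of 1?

yes

Sum the exponent of each base dimension across the product:
  M: −4·[μ]_M + [m]_M + 3·[Δp]_M − [a]_M = −4·(1) + (1) + 3·(1) − (0) = 0
  L: −4·[μ]_L + [m]_L + 3·[Δp]_L − [a]_L = −4·(-1) + (0) + 3·(-1) − (1) = 0
  T: −4·[μ]_T + [m]_T + 3·[Δp]_T − [a]_T = −4·(-1) + (0) + 3·(-2) − (-2) = 0
All base exponents vanish — dimensionless.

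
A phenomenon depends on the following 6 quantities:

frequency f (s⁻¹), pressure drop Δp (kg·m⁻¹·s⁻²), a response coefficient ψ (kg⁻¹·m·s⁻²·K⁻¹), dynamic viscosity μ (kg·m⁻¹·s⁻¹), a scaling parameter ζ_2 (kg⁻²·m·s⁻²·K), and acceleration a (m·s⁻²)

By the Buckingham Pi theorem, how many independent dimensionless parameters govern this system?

2

There are 6 variables and 4 base dimensions (M, L, T, Θ).
The dimension matrix has rank 4.
Independent dimensionless groups: 6 − 4 = 2.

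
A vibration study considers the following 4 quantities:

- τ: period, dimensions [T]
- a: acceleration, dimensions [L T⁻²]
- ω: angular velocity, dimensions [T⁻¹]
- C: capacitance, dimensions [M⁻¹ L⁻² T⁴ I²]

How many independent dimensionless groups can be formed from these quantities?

There are 4 variables and 4 base dimensions (M, L, T, I).
The dimension matrix has rank 3 (less than 4: the dimension vectors are linearly dependent).
Independent dimensionless groups: 4 − 3 = 1.

1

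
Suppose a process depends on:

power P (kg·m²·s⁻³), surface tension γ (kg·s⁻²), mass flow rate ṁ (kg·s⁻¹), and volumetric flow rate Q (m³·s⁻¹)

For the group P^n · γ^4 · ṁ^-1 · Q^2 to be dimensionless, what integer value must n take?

Balance the M exponent: (1)·n from P, plus 4·(1) − (1) + 2·(0) = 3 from the rest, must sum to zero.
n + 3 = 0, so n = -3.

-3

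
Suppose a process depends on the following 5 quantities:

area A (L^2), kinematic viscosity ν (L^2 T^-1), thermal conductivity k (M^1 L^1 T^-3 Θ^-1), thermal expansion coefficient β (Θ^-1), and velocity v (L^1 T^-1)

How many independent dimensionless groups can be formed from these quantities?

1

There are 5 variables and 4 base dimensions (M, L, T, Θ).
The dimension matrix has rank 4.
Independent dimensionless groups: 5 − 4 = 1.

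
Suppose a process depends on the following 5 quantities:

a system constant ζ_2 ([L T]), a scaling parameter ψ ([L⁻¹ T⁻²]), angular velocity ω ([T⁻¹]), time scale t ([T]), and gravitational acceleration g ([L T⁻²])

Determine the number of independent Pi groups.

3

There are 5 variables and 2 base dimensions (L, T).
The dimension matrix has rank 2.
Independent dimensionless groups: 5 − 2 = 3.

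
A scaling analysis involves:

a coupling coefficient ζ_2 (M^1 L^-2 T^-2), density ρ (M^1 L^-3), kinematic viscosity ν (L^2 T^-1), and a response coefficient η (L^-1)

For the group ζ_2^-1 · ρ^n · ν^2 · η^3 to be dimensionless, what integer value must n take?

1

Balance the M exponent: (1)·n from ρ, plus −(1) + 2·(0) + 3·(0) = -1 from the rest, must sum to zero.
n − 1 = 0, so n = 1.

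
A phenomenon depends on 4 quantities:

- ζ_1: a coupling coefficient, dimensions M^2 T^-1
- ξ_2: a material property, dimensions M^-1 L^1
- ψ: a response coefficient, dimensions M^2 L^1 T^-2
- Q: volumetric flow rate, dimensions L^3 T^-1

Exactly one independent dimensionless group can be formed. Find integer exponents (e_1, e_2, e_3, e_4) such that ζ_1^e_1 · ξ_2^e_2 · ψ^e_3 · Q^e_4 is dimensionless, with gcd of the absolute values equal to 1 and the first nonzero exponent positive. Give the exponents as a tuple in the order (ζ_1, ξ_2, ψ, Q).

(3, 4, -1, -1)

M: e_1·(2) + e_2·(-1) + e_3·(2) + e_4·(0) = 0
L: e_1·(0) + e_2·(1) + e_3·(1) + e_4·(3) = 0
T: e_1·(-1) + e_2·(0) + e_3·(-2) + e_4·(-1) = 0
Solving this homogeneous linear system for the smallest-integer solution (first nonzero entry positive) gives (3, 4, -1, -1).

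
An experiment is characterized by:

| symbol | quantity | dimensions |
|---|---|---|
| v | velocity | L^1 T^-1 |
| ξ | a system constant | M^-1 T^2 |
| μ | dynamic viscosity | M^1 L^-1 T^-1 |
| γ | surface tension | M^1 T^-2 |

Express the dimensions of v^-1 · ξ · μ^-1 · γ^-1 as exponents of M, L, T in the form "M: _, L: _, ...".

Collect each base-dimension exponent across the product:
  M: −(0) + (-1) − (1) − (1) = -3
  L: −(1) + (0) − (-1) − (0) = 0
  T: −(-1) + (2) − (-1) − (-2) = 6
So the dimensions are [M⁻³ T⁶].

M: -3, L: 0, T: 6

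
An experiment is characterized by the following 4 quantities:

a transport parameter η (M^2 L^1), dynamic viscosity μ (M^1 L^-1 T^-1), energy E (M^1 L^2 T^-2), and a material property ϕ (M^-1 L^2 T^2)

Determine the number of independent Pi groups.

1

There are 4 variables and 3 base dimensions (M, L, T).
The dimension matrix has rank 3.
Independent dimensionless groups: 4 − 3 = 1.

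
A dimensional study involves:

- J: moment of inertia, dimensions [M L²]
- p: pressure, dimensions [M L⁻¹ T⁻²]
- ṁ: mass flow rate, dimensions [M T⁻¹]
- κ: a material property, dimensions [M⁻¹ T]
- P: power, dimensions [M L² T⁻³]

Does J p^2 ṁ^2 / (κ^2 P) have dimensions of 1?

Sum the exponent of each base dimension across the product:
  M: [J]_M + 2·[p]_M + 2·[ṁ]_M − 2·[κ]_M − [P]_M = (1) + 2·(1) + 2·(1) − 2·(-1) − (1) = 6
  L: [J]_L + 2·[p]_L + 2·[ṁ]_L − 2·[κ]_L − [P]_L = (2) + 2·(-1) + 2·(0) − 2·(0) − (2) = -2
  T: [J]_T + 2·[p]_T + 2·[ṁ]_T − 2·[κ]_T − [P]_T = (0) + 2·(-2) + 2·(-1) − 2·(1) − (-3) = -5
Net dimensions [M⁶ L⁻² T⁻⁵] ≠ [1] — not dimensionless.

no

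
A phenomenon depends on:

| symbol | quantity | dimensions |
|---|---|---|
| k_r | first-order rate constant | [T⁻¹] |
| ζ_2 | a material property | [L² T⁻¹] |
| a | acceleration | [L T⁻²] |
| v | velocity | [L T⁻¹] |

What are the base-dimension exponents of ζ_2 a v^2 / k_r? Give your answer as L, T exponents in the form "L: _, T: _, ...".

L: 5, T: -4

Collect each base-dimension exponent across the product:
  L: −(0) + (2) + (1) + 2·(1) = 5
  T: −(-1) + (-1) + (-2) + 2·(-1) = -4
So the dimensions are [L⁵ T⁻⁴].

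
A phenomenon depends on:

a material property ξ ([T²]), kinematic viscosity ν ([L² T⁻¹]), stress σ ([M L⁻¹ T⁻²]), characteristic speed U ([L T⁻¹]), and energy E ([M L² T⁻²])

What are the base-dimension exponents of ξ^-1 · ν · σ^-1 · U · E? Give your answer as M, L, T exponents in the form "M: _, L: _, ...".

Collect each base-dimension exponent across the product:
  M: −(0) + (0) − (1) + (0) + (1) = 0
  L: −(0) + (2) − (-1) + (1) + (2) = 6
  T: −(2) + (-1) − (-2) + (-1) + (-2) = -4
So the dimensions are [L⁶ T⁻⁴].

M: 0, L: 6, T: -4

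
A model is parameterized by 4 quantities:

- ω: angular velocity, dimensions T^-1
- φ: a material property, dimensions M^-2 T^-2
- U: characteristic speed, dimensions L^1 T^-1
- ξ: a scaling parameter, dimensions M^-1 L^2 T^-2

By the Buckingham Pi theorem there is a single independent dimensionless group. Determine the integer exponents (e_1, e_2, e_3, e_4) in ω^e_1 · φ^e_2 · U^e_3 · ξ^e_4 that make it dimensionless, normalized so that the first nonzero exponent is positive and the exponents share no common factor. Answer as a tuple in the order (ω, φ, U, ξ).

(2, -1, -4, 2)

M: e_1·(0) + e_2·(-2) + e_3·(0) + e_4·(-1) = 0
L: e_1·(0) + e_2·(0) + e_3·(1) + e_4·(2) = 0
T: e_1·(-1) + e_2·(-2) + e_3·(-1) + e_4·(-2) = 0
Solving this homogeneous linear system for the smallest-integer solution (first nonzero entry positive) gives (2, -1, -4, 2).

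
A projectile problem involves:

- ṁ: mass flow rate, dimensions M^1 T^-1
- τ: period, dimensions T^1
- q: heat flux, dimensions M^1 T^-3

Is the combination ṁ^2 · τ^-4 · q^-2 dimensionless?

yes

Sum the exponent of each base dimension across the product:
  M: 2·[ṁ]_M − 4·[τ]_M − 2·[q]_M = 2·(1) − 4·(0) − 2·(1) = 0
  L: 2·[ṁ]_L − 4·[τ]_L − 2·[q]_L = 2·(0) − 4·(0) − 2·(0) = 0
  T: 2·[ṁ]_T − 4·[τ]_T − 2·[q]_T = 2·(-1) − 4·(1) − 2·(-3) = 0
All base exponents vanish — dimensionless.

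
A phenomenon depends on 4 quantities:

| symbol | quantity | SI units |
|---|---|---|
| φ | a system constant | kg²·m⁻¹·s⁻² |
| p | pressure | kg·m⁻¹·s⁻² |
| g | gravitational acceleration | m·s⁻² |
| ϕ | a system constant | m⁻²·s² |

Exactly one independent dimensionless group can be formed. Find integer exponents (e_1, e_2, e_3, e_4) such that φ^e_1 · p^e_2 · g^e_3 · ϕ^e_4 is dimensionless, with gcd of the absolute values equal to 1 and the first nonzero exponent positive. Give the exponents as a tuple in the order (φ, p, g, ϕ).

(1, -2, 3, 2)

M: e_1·(2) + e_2·(1) + e_3·(0) + e_4·(0) = 0
L: e_1·(-1) + e_2·(-1) + e_3·(1) + e_4·(-2) = 0
T: e_1·(-2) + e_2·(-2) + e_3·(-2) + e_4·(2) = 0
Solving this homogeneous linear system for the smallest-integer solution (first nonzero entry positive) gives (1, -2, 3, 2).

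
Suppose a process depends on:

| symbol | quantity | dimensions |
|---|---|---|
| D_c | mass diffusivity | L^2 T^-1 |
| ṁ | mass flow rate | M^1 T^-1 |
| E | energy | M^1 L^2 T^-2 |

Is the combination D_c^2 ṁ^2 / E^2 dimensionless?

Sum the exponent of each base dimension across the product:
  M: 2·[D_c]_M + 2·[ṁ]_M − 2·[E]_M = 2·(0) + 2·(1) − 2·(1) = 0
  L: 2·[D_c]_L + 2·[ṁ]_L − 2·[E]_L = 2·(2) + 2·(0) − 2·(2) = 0
  T: 2·[D_c]_T + 2·[ṁ]_T − 2·[E]_T = 2·(-1) + 2·(-1) − 2·(-2) = 0
All base exponents vanish — dimensionless.

yes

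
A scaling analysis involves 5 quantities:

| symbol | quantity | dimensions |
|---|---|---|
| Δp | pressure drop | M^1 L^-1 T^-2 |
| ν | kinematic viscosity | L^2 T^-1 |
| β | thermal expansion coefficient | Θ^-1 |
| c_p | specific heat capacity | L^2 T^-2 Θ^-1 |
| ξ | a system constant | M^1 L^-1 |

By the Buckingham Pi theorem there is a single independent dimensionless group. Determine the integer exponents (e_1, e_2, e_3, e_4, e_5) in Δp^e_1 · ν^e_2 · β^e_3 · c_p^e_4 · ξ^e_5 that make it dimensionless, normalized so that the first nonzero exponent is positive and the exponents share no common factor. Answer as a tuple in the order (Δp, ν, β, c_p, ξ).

(1, 2, 2, -2, -1)

M: e_1·(1) + e_2·(0) + e_3·(0) + e_4·(0) + e_5·(1) = 0
L: e_1·(-1) + e_2·(2) + e_3·(0) + e_4·(2) + e_5·(-1) = 0
T: e_1·(-2) + e_2·(-1) + e_3·(0) + e_4·(-2) + e_5·(0) = 0
Θ: e_1·(0) + e_2·(0) + e_3·(-1) + e_4·(-1) + e_5·(0) = 0
Solving this homogeneous linear system for the smallest-integer solution (first nonzero entry positive) gives (1, 2, 2, -2, -1).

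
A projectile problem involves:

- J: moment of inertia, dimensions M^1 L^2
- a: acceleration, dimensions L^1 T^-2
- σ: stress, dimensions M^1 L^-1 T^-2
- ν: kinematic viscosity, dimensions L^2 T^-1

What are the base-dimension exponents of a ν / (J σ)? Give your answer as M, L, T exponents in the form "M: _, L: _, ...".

M: -2, L: 2, T: -1

Collect each base-dimension exponent across the product:
  M: −(1) + (0) − (1) + (0) = -2
  L: −(2) + (1) − (-1) + (2) = 2
  T: −(0) + (-2) − (-2) + (-1) = -1
So the dimensions are [M⁻² L² T⁻¹].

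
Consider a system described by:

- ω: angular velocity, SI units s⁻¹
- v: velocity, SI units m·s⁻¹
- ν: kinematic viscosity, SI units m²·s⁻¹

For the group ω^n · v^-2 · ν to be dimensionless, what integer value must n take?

1

Balance the T exponent: (-1)·n from ω, plus −2·(-1) + (-1) = 1 from the rest, must sum to zero.
−n + 1 = 0, so n = 1.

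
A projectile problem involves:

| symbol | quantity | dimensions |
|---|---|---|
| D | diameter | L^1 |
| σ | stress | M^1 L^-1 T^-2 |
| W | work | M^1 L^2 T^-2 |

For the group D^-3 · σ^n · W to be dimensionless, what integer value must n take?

Balance the M exponent: (1)·n from σ, plus −3·(0) + (1) = 1 from the rest, must sum to zero.
n + 1 = 0, so n = -1.

-1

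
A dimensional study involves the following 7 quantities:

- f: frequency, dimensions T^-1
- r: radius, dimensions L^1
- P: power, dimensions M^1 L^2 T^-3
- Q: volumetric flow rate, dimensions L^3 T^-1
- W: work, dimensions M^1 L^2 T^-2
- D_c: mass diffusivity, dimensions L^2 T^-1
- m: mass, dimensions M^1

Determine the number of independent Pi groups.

4

There are 7 variables and 3 base dimensions (M, L, T).
The dimension matrix has rank 3.
Independent dimensionless groups: 7 − 3 = 4.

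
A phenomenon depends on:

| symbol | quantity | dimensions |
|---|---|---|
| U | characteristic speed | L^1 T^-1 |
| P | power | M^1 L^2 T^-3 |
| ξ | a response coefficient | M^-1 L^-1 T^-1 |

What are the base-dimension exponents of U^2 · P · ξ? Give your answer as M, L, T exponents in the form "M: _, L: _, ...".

Collect each base-dimension exponent across the product:
  M: 2·(0) + (1) + (-1) = 0
  L: 2·(1) + (2) + (-1) = 3
  T: 2·(-1) + (-3) + (-1) = -6
So the dimensions are [L³ T⁻⁶].

M: 0, L: 3, T: -6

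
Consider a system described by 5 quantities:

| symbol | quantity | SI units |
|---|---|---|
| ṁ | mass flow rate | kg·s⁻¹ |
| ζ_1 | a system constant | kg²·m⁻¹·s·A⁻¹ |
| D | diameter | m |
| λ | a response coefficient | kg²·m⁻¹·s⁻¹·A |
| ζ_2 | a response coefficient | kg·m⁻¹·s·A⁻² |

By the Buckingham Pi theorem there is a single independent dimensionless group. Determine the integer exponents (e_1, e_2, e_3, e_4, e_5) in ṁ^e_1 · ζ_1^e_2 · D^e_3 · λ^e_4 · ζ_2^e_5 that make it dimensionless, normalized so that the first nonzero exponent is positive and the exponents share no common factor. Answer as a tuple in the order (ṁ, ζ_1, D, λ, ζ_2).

(1, 1, -1, -1, -1)

M: e_1·(1) + e_2·(2) + e_3·(0) + e_4·(2) + e_5·(1) = 0
L: e_1·(0) + e_2·(-1) + e_3·(1) + e_4·(-1) + e_5·(-1) = 0
T: e_1·(-1) + e_2·(1) + e_3·(0) + e_4·(-1) + e_5·(1) = 0
I: e_1·(0) + e_2·(-1) + e_3·(0) + e_4·(1) + e_5·(-2) = 0
Solving this homogeneous linear system for the smallest-integer solution (first nonzero entry positive) gives (1, 1, -1, -1, -1).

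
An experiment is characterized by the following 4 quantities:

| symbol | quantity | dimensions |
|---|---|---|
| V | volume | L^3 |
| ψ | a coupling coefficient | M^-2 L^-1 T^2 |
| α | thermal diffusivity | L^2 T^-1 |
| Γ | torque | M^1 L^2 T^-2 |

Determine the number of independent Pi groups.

There are 4 variables and 3 base dimensions (M, L, T).
The dimension matrix has rank 3.
Independent dimensionless groups: 4 − 3 = 1.

1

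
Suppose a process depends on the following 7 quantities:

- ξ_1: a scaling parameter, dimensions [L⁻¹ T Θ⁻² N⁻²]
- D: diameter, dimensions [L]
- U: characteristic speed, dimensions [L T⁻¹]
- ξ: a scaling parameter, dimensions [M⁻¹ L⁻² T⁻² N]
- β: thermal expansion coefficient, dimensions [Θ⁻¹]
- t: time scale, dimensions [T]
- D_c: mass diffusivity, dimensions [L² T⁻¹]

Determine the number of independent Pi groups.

There are 7 variables and 5 base dimensions (M, L, T, Θ, N).
The dimension matrix has rank 5.
Independent dimensionless groups: 7 − 5 = 2.

2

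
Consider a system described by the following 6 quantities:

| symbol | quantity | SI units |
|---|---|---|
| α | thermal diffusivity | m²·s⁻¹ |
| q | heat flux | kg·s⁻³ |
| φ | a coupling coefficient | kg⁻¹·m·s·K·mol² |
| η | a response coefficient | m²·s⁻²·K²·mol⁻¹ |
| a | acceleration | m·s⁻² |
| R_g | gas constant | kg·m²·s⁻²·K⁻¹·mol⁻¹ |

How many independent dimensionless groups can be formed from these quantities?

1

There are 6 variables and 5 base dimensions (M, L, T, Θ, N).
The dimension matrix has rank 5.
Independent dimensionless groups: 6 − 5 = 1.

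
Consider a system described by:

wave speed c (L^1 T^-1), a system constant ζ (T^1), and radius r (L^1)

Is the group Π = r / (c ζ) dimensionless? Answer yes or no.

yes

Sum the exponent of each base dimension across the product:
  L: −[c]_L − [ζ]_L + [r]_L = −(1) − (0) + (1) = 0
  T: −[c]_T − [ζ]_T + [r]_T = −(-1) − (1) + (0) = 0
All base exponents vanish — dimensionless.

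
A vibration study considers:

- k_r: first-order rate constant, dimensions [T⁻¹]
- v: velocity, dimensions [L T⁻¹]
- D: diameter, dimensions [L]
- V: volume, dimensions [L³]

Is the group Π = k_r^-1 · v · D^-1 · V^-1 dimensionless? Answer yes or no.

Sum the exponent of each base dimension across the product:
  L: −[k_r]_L + [v]_L − [D]_L − [V]_L = −(0) + (1) − (1) − (3) = -3
  T: −[k_r]_T + [v]_T − [D]_T − [V]_T = −(-1) + (-1) − (0) − (0) = 0
Net dimensions [L⁻³] ≠ [1] — not dimensionless.

no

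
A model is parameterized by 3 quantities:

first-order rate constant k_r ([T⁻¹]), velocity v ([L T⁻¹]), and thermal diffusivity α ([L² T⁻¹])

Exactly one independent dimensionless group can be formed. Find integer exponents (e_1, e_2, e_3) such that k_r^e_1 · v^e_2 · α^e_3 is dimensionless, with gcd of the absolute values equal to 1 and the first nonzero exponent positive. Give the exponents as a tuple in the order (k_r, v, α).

L: e_1·(0) + e_2·(1) + e_3·(2) = 0
T: e_1·(-1) + e_2·(-1) + e_3·(-1) = 0
Solving this homogeneous linear system for the smallest-integer solution (first nonzero entry positive) gives (1, -2, 1).

(1, -2, 1)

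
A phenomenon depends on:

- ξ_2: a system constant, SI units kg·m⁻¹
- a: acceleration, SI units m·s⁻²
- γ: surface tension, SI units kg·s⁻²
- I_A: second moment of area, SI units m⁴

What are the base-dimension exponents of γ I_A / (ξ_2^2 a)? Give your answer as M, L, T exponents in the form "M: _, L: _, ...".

Collect each base-dimension exponent across the product:
  M: −2·(1) − (0) + (1) + (0) = -1
  L: −2·(-1) − (1) + (0) + (4) = 5
  T: −2·(0) − (-2) + (-2) + (0) = 0
So the dimensions are [M⁻¹ L⁵].

M: -1, L: 5, T: 0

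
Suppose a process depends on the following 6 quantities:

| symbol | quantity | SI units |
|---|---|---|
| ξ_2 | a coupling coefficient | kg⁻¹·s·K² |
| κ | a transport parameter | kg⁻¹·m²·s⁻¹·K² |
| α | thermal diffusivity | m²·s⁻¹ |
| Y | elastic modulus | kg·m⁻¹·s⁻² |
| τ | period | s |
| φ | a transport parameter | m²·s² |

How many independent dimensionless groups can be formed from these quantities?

There are 6 variables and 4 base dimensions (M, L, T, Θ).
The dimension matrix has rank 4.
Independent dimensionless groups: 6 − 4 = 2.

2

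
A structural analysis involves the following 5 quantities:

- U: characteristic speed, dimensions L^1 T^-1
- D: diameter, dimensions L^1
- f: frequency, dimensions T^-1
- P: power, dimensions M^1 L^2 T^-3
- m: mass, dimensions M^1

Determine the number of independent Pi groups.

2

There are 5 variables and 3 base dimensions (M, L, T).
The dimension matrix has rank 3.
Independent dimensionless groups: 5 − 3 = 2.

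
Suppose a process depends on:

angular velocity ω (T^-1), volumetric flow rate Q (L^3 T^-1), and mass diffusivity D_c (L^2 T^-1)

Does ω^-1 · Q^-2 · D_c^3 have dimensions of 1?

Sum the exponent of each base dimension across the product:
  L: −[ω]_L − 2·[Q]_L + 3·[D_c]_L = −(0) − 2·(3) + 3·(2) = 0
  T: −[ω]_T − 2·[Q]_T + 3·[D_c]_T = −(-1) − 2·(-1) + 3·(-1) = 0
All base exponents vanish — dimensionless.

yes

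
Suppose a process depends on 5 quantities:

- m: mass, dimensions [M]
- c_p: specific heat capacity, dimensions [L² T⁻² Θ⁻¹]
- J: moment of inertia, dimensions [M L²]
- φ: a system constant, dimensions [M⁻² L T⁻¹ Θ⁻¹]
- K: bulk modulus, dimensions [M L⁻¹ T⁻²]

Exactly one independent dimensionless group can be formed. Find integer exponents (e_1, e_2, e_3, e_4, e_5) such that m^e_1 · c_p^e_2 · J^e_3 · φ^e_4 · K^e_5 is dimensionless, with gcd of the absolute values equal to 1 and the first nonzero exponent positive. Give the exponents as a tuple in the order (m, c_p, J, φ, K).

(3, -4, 3, 4, 2)

M: e_1·(1) + e_2·(0) + e_3·(1) + e_4·(-2) + e_5·(1) = 0
L: e_1·(0) + e_2·(2) + e_3·(2) + e_4·(1) + e_5·(-1) = 0
T: e_1·(0) + e_2·(-2) + e_3·(0) + e_4·(-1) + e_5·(-2) = 0
Θ: e_1·(0) + e_2·(-1) + e_3·(0) + e_4·(-1) + e_5·(0) = 0
Solving this homogeneous linear system for the smallest-integer solution (first nonzero entry positive) gives (3, -4, 3, 4, 2).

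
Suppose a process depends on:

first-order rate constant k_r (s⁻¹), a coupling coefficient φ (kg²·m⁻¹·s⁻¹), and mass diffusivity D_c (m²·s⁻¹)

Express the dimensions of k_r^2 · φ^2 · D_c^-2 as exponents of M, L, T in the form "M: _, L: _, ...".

M: 4, L: -6, T: -2

Collect each base-dimension exponent across the product:
  M: 2·(0) + 2·(2) − 2·(0) = 4
  L: 2·(0) + 2·(-1) − 2·(2) = -6
  T: 2·(-1) + 2·(-1) − 2·(-1) = -2
So the dimensions are [M⁴ L⁻⁶ T⁻²].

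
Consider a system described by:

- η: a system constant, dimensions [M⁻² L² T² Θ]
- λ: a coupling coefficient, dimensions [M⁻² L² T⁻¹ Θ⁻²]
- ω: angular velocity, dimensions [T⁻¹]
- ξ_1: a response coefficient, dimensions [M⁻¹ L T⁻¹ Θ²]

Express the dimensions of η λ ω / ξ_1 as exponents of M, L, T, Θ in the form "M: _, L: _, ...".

M: -3, L: 3, T: 1, Θ: -3

Collect each base-dimension exponent across the product:
  M: (-2) + (-2) + (0) − (-1) = -3
  L: (2) + (2) + (0) − (1) = 3
  T: (2) + (-1) + (-1) − (-1) = 1
  Θ: (1) + (-2) + (0) − (2) = -3
So the dimensions are [M⁻³ L³ T Θ⁻³].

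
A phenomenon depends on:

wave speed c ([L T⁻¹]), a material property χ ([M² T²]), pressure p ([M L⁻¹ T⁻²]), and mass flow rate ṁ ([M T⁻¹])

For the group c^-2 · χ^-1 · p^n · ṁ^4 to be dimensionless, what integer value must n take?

-2

Balance the M exponent: (1)·n from p, plus −2·(0) − (2) + 4·(1) = 2 from the rest, must sum to zero.
n + 2 = 0, so n = -2.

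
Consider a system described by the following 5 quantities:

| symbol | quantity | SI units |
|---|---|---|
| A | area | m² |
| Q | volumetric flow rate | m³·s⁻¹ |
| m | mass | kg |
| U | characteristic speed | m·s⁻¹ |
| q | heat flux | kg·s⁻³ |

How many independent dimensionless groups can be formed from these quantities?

2

There are 5 variables and 3 base dimensions (M, L, T).
The dimension matrix has rank 3.
Independent dimensionless groups: 5 − 3 = 2.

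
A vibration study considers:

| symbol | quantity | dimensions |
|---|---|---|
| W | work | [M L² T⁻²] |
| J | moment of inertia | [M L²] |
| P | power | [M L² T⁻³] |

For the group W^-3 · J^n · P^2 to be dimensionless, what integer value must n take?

1

Balance the M exponent: (1)·n from J, plus −3·(1) + 2·(1) = -1 from the rest, must sum to zero.
n − 1 = 0, so n = 1.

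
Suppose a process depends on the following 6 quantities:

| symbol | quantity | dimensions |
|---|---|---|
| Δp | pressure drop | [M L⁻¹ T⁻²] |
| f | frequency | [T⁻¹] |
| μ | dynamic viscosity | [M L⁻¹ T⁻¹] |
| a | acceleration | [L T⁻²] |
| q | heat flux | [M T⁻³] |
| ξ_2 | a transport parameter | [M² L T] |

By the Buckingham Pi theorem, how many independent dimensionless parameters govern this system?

There are 6 variables and 3 base dimensions (M, L, T).
The dimension matrix has rank 3.
Independent dimensionless groups: 6 − 3 = 3.

3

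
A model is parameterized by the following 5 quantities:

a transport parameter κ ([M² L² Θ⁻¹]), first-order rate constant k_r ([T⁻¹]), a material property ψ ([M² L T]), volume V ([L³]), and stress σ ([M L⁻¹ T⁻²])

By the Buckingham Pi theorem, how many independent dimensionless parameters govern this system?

1

There are 5 variables and 4 base dimensions (M, L, T, Θ).
The dimension matrix has rank 4.
Independent dimensionless groups: 5 − 4 = 1.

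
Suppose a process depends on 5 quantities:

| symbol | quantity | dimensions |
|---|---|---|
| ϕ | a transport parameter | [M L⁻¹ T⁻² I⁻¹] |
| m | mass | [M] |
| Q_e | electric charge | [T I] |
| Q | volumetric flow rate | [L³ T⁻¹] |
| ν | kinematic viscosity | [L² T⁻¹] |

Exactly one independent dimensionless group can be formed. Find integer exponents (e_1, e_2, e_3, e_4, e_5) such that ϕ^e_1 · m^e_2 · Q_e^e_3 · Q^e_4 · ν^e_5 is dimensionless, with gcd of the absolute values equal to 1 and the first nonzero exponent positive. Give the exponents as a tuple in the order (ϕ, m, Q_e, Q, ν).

M: e_1·(1) + e_2·(1) + e_3·(0) + e_4·(0) + e_5·(0) = 0
L: e_1·(-1) + e_2·(0) + e_3·(0) + e_4·(3) + e_5·(2) = 0
T: e_1·(-2) + e_2·(0) + e_3·(1) + e_4·(-1) + e_5·(-1) = 0
I: e_1·(-1) + e_2·(0) + e_3·(1) + e_4·(0) + e_5·(0) = 0
Solving this homogeneous linear system for the smallest-integer solution (first nonzero entry positive) gives (1, -1, 1, 3, -4).

(1, -1, 1, 3, -4)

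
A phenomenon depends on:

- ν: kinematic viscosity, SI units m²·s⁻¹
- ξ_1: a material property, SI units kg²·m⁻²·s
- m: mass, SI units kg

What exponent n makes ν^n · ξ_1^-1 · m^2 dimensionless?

-1

Balance the L exponent: (2)·n from ν, plus −(-2) + 2·(0) = 2 from the rest, must sum to zero.
2n + 2 = 0, so n = -1.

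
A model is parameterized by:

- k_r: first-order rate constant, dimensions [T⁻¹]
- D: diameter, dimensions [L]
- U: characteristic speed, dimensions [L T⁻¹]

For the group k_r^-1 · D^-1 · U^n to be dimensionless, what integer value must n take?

Balance the L exponent: (1)·n from U, plus −(0) − (1) = -1 from the rest, must sum to zero.
n − 1 = 0, so n = 1.

1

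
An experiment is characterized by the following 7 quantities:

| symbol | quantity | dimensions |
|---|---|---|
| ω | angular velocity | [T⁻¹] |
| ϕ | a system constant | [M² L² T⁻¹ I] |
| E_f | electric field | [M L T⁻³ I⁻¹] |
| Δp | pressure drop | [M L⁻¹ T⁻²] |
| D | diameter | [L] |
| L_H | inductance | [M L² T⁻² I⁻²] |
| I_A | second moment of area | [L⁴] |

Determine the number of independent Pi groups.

3

There are 7 variables and 4 base dimensions (M, L, T, I).
The dimension matrix has rank 4.
Independent dimensionless groups: 7 − 4 = 3.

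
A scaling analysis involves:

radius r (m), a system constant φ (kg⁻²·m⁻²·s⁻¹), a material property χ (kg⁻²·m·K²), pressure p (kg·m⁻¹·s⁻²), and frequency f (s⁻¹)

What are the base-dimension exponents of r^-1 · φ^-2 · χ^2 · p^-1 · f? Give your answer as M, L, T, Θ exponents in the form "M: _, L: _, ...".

Collect each base-dimension exponent across the product:
  M: −(0) − 2·(-2) + 2·(-2) − (1) + (0) = -1
  L: −(1) − 2·(-2) + 2·(1) − (-1) + (0) = 6
  T: −(0) − 2·(-1) + 2·(0) − (-2) + (-1) = 3
  Θ: −(0) − 2·(0) + 2·(2) − (0) + (0) = 4
So the dimensions are [M⁻¹ L⁶ T³ Θ⁴].

M: -1, L: 6, T: 3, Θ: 4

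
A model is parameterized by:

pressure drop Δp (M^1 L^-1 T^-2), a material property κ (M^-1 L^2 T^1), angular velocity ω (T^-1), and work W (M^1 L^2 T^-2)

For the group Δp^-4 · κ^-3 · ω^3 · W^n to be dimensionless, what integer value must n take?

Balance the M exponent: (1)·n from W, plus −4·(1) − 3·(-1) + 3·(0) = -1 from the rest, must sum to zero.
n − 1 = 0, so n = 1.

1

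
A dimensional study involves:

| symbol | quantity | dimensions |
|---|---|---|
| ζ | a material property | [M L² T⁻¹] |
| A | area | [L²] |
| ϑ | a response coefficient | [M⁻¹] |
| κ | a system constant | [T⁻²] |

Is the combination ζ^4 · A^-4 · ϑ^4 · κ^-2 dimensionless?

yes

Sum the exponent of each base dimension across the product:
  M: 4·[ζ]_M − 4·[A]_M + 4·[ϑ]_M − 2·[κ]_M = 4·(1) − 4·(0) + 4·(-1) − 2·(0) = 0
  L: 4·[ζ]_L − 4·[A]_L + 4·[ϑ]_L − 2·[κ]_L = 4·(2) − 4·(2) + 4·(0) − 2·(0) = 0
  T: 4·[ζ]_T − 4·[A]_T + 4·[ϑ]_T − 2·[κ]_T = 4·(-1) − 4·(0) + 4·(0) − 2·(-2) = 0
All base exponents vanish — dimensionless.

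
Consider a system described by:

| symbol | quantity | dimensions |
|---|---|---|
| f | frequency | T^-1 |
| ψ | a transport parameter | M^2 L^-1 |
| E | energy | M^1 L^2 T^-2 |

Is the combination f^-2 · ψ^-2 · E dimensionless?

Sum the exponent of each base dimension across the product:
  M: −2·[f]_M − 2·[ψ]_M + [E]_M = −2·(0) − 2·(2) + (1) = -3
  L: −2·[f]_L − 2·[ψ]_L + [E]_L = −2·(0) − 2·(-1) + (2) = 4
  T: −2·[f]_T − 2·[ψ]_T + [E]_T = −2·(-1) − 2·(0) + (-2) = 0
Net dimensions [M⁻³ L⁴] ≠ [1] — not dimensionless.

no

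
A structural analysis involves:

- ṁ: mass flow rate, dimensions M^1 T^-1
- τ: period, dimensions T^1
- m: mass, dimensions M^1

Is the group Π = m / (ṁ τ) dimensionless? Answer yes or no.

Sum the exponent of each base dimension across the product:
  M: −[ṁ]_M − [τ]_M + [m]_M = −(1) − (0) + (1) = 0
  L: −[ṁ]_L − [τ]_L + [m]_L = −(0) − (0) + (0) = 0
  T: −[ṁ]_T − [τ]_T + [m]_T = −(-1) − (1) + (0) = 0
All base exponents vanish — dimensionless.

yes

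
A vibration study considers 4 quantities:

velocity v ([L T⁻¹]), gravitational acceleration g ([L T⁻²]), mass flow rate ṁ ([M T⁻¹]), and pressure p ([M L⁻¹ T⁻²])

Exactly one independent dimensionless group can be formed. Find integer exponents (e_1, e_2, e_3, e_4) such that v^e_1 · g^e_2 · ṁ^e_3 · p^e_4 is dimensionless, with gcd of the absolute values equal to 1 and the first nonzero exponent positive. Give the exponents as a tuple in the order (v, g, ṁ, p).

M: e_1·(0) + e_2·(0) + e_3·(1) + e_4·(1) = 0
L: e_1·(1) + e_2·(1) + e_3·(0) + e_4·(-1) = 0
T: e_1·(-1) + e_2·(-2) + e_3·(-1) + e_4·(-2) = 0
Solving this homogeneous linear system for the smallest-integer solution (first nonzero entry positive) gives (3, -2, -1, 1).

(3, -2, -1, 1)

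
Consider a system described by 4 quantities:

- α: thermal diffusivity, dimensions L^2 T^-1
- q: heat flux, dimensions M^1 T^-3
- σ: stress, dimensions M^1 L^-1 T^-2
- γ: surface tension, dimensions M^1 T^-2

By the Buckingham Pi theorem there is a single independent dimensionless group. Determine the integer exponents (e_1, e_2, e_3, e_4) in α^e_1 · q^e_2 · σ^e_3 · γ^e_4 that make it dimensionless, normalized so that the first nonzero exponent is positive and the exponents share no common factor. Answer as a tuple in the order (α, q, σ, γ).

M: e_1·(0) + e_2·(1) + e_3·(1) + e_4·(1) = 0
L: e_1·(2) + e_2·(0) + e_3·(-1) + e_4·(0) = 0
T: e_1·(-1) + e_2·(-3) + e_3·(-2) + e_4·(-2) = 0
Solving this homogeneous linear system for the smallest-integer solution (first nonzero entry positive) gives (1, -1, 2, -1).

(1, -1, 2, -1)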